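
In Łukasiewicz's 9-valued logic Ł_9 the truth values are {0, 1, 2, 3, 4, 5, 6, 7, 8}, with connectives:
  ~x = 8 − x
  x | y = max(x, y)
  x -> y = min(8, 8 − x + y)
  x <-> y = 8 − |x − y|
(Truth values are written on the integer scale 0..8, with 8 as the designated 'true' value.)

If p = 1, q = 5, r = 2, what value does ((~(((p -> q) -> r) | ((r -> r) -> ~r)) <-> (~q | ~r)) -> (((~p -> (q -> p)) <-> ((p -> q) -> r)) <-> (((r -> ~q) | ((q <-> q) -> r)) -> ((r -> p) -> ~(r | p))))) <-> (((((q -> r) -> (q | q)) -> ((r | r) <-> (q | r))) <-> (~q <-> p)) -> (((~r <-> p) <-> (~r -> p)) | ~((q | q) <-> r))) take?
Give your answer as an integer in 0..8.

p -> q = 1 -> 5 = 8
(p -> q) -> r = 8 -> 2 = 2
r -> r = 2 -> 2 = 8
~r = ~2 = 6
(r -> r) -> ~r = 8 -> 6 = 6
((p -> q) -> r) | ((r -> r) -> ~r) = 2 | 6 = 6
~(((p -> q) -> r) | ((r -> r) -> ~r)) = ~6 = 2
~q = ~5 = 3
~r = ~2 = 6
~q | ~r = 3 | 6 = 6
~(((p -> q) -> r) | ((r -> r) -> ~r)) <-> (~q | ~r) = 2 <-> 6 = 4
~p = ~1 = 7
q -> p = 5 -> 1 = 4
~p -> (q -> p) = 7 -> 4 = 5
p -> q = 1 -> 5 = 8
(p -> q) -> r = 8 -> 2 = 2
(~p -> (q -> p)) <-> ((p -> q) -> r) = 5 <-> 2 = 5
~q = ~5 = 3
r -> ~q = 2 -> 3 = 8
q <-> q = 5 <-> 5 = 8
(q <-> q) -> r = 8 -> 2 = 2
(r -> ~q) | ((q <-> q) -> r) = 8 | 2 = 8
r -> p = 2 -> 1 = 7
r | p = 2 | 1 = 2
~(r | p) = ~2 = 6
(r -> p) -> ~(r | p) = 7 -> 6 = 7
((r -> ~q) | ((q <-> q) -> r)) -> ((r -> p) -> ~(r | p)) = 8 -> 7 = 7
((~p -> (q -> p)) <-> ((p -> q) -> r)) <-> (((r -> ~q) | ((q <-> q) -> r)) -> ((r -> p) -> ~(r | p))) = 5 <-> 7 = 6
(~(((p -> q) -> r) | ((r -> r) -> ~r)) <-> (~q | ~r)) -> (((~p -> (q -> p)) <-> ((p -> q) -> r)) <-> (((r -> ~q) | ((q <-> q) -> r)) -> ((r -> p) -> ~(r | p)))) = 4 -> 6 = 8
q -> r = 5 -> 2 = 5
q | q = 5 | 5 = 5
(q -> r) -> (q | q) = 5 -> 5 = 8
r | r = 2 | 2 = 2
q | r = 5 | 2 = 5
(r | r) <-> (q | r) = 2 <-> 5 = 5
((q -> r) -> (q | q)) -> ((r | r) <-> (q | r)) = 8 -> 5 = 5
~q = ~5 = 3
~q <-> p = 3 <-> 1 = 6
(((q -> r) -> (q | q)) -> ((r | r) <-> (q | r))) <-> (~q <-> p) = 5 <-> 6 = 7
~r = ~2 = 6
~r <-> p = 6 <-> 1 = 3
~r = ~2 = 6
~r -> p = 6 -> 1 = 3
(~r <-> p) <-> (~r -> p) = 3 <-> 3 = 8
q | q = 5 | 5 = 5
(q | q) <-> r = 5 <-> 2 = 5
~((q | q) <-> r) = ~5 = 3
((~r <-> p) <-> (~r -> p)) | ~((q | q) <-> r) = 8 | 3 = 8
((((q -> r) -> (q | q)) -> ((r | r) <-> (q | r))) <-> (~q <-> p)) -> (((~r <-> p) <-> (~r -> p)) | ~((q | q) <-> r)) = 7 -> 8 = 8
((~(((p -> q) -> r) | ((r -> r) -> ~r)) <-> (~q | ~r)) -> (((~p -> (q -> p)) <-> ((p -> q) -> r)) <-> (((r -> ~q) | ((q <-> q) -> r)) -> ((r -> p) -> ~(r | p))))) <-> (((((q -> r) -> (q | q)) -> ((r | r) <-> (q | r))) <-> (~q <-> p)) -> (((~r <-> p) <-> (~r -> p)) | ~((q | q) <-> r))) = 8 <-> 8 = 8

8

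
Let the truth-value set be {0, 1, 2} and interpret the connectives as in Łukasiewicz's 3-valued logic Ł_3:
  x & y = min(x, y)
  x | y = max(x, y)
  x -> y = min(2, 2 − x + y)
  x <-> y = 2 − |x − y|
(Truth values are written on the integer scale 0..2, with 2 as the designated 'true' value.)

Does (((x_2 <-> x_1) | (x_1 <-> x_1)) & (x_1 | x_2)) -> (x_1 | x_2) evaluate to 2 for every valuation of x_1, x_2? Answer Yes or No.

Yes

x_1 = 0, x_2 = 0 ↦ 2
x_1 = 0, x_2 = 1 ↦ 2
x_1 = 0, x_2 = 2 ↦ 2
x_1 = 1, x_2 = 0 ↦ 2
x_1 = 1, x_2 = 1 ↦ 2
x_1 = 1, x_2 = 2 ↦ 2
x_1 = 2, x_2 = 0 ↦ 2
x_1 = 2, x_2 = 1 ↦ 2
x_1 = 2, x_2 = 2 ↦ 2
Every assignment gives a value ≥ 2.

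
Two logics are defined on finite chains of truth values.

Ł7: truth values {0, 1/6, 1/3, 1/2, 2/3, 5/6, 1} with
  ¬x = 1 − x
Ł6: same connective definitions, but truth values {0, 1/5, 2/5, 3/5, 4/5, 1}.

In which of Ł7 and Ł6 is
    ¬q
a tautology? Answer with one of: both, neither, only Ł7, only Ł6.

In Ł7: at q = 1/6 the value is 5/6 — not a tautology.
In Ł6: at q = 1/5 the value is 4/5 — not a tautology.

neither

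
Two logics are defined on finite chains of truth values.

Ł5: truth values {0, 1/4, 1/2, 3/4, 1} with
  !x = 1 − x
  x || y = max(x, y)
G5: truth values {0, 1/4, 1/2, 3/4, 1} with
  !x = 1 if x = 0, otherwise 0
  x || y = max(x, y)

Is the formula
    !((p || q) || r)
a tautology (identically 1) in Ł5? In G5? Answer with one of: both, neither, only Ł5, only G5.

In Ł5: at p = 0, q = 0, r = 1/4 the value is 3/4 — not a tautology.
In G5: at p = 0, q = 0, r = 1/4 the value is 0 — not a tautology.

neither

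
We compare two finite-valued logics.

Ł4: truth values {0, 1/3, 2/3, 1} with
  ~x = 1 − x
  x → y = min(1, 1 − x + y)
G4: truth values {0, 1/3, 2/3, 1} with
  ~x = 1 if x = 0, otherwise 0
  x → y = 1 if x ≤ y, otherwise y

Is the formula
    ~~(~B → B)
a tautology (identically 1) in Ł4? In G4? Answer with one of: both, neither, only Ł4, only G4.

neither

In Ł4: at B = 0 the value is 0 — not a tautology.
In G4: at B = 0 the value is 0 — not a tautology.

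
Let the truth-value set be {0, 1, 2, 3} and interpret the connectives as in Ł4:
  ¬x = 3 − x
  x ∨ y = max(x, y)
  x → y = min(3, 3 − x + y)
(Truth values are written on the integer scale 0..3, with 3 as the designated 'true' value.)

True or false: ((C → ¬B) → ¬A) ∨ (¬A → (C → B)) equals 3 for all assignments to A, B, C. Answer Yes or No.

No

Counterexample: take A = 1, B = 0, C = 2.
¬B = ¬0 = 3
C → ¬B = 2 → 3 = 3
¬A = ¬1 = 2
(C → ¬B) → ¬A = 3 → 2 = 2
¬A = ¬1 = 2
C → B = 2 → 0 = 1
¬A → (C → B) = 2 → 1 = 2
((C → ¬B) → ¬A) ∨ (¬A → (C → B)) = 2 ∨ 2 = 2
This gives 2 ≠ 3.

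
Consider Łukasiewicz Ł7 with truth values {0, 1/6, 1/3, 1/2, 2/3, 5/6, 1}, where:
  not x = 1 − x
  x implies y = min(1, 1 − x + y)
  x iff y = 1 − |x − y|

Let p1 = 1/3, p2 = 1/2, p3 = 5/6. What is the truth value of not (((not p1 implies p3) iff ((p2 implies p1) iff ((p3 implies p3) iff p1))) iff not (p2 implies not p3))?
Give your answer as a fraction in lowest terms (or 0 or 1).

not p1 = not 1/3 = 2/3
not p1 implies p3 = 2/3 implies 5/6 = 1
p2 implies p1 = 1/2 implies 1/3 = 5/6
p3 implies p3 = 5/6 implies 5/6 = 1
(p3 implies p3) iff p1 = 1 iff 1/3 = 1/3
(p2 implies p1) iff ((p3 implies p3) iff p1) = 5/6 iff 1/3 = 1/2
(not p1 implies p3) iff ((p2 implies p1) iff ((p3 implies p3) iff p1)) = 1 iff 1/2 = 1/2
not p3 = not 5/6 = 1/6
p2 implies not p3 = 1/2 implies 1/6 = 2/3
not (p2 implies not p3) = not 2/3 = 1/3
((not p1 implies p3) iff ((p2 implies p1) iff ((p3 implies p3) iff p1))) iff not (p2 implies not p3) = 1/2 iff 1/3 = 5/6
not (((not p1 implies p3) iff ((p2 implies p1) iff ((p3 implies p3) iff p1))) iff not (p2 implies not p3)) = not 5/6 = 1/6

1/6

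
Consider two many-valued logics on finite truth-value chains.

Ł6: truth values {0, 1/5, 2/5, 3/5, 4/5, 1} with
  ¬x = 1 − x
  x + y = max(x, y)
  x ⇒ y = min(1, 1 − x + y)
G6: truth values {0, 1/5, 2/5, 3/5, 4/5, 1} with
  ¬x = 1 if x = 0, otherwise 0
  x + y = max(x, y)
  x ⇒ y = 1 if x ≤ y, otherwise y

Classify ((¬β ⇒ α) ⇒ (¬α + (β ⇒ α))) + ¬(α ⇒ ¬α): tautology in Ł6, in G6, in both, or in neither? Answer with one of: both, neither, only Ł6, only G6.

only G6

In Ł6: at α = 1/5, β = 4/5 the value is 4/5 — not a tautology.
In G6: every assignment gives 1 — tautology.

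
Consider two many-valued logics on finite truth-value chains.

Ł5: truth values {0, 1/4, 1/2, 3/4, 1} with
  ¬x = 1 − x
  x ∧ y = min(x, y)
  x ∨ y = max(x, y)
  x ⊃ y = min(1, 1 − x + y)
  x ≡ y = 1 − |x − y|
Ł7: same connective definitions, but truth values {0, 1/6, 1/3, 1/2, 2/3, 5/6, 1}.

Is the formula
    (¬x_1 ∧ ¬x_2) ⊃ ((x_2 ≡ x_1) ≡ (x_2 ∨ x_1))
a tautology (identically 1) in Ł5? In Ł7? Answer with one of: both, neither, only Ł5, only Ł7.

neither

In Ł5: at x_1 = 0, x_2 = 0 the value is 0 — not a tautology.
In Ł7: at x_1 = 0, x_2 = 0 the value is 0 — not a tautology.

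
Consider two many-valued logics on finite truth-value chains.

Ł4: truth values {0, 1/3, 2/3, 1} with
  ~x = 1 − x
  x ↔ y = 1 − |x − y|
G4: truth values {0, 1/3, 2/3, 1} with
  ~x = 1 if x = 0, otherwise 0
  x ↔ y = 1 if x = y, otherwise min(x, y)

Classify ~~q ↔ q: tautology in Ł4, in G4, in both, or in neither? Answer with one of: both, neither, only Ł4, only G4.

In Ł4: every assignment gives 1 — tautology.
In G4: at q = 1/3 the value is 1/3 — not a tautology.

only Ł4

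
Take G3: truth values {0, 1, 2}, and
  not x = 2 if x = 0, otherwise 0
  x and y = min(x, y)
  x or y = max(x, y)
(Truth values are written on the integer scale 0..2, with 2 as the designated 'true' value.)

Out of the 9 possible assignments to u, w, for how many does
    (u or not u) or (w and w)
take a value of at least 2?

7

u = 0, w = 0 ↦ 2  ≥
u = 0, w = 1 ↦ 2  ≥
u = 0, w = 2 ↦ 2  ≥
u = 1, w = 0 ↦ 1  <
u = 1, w = 1 ↦ 1  <
u = 1, w = 2 ↦ 2  ≥
u = 2, w = 0 ↦ 2  ≥
u = 2, w = 1 ↦ 2  ≥
u = 2, w = 2 ↦ 2  ≥
So 7 of the 9 assignments meet the threshold.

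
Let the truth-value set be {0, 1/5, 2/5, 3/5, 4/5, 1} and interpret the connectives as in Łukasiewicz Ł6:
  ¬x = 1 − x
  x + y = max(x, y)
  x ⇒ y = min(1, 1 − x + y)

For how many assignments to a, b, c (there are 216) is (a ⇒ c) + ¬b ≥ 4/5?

value 1: 141 assignments (counts)
value 4/5: 35 assignments (counts)
value 3/5: 22 assignments
value 2/5: 12 assignments
value 1/5: 5 assignments
value 0: 1 assignment
So 176 of the 216 assignments meet the threshold.

176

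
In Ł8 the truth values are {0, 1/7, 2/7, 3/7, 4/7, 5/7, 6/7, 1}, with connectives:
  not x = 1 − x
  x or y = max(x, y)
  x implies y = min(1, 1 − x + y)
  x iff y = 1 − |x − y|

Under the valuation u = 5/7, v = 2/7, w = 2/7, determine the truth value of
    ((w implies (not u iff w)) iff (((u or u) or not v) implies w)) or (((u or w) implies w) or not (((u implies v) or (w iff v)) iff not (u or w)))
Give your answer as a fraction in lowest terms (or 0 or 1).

5/7

not u = not 5/7 = 2/7
not u iff w = 2/7 iff 2/7 = 1
w implies (not u iff w) = 2/7 implies 1 = 1
u or u = 5/7 or 5/7 = 5/7
not v = not 2/7 = 5/7
(u or u) or not v = 5/7 or 5/7 = 5/7
((u or u) or not v) implies w = 5/7 implies 2/7 = 4/7
(w implies (not u iff w)) iff (((u or u) or not v) implies w) = 1 iff 4/7 = 4/7
u or w = 5/7 or 2/7 = 5/7
(u or w) implies w = 5/7 implies 2/7 = 4/7
u implies v = 5/7 implies 2/7 = 4/7
w iff v = 2/7 iff 2/7 = 1
(u implies v) or (w iff v) = 4/7 or 1 = 1
u or w = 5/7 or 2/7 = 5/7
not (u or w) = not 5/7 = 2/7
((u implies v) or (w iff v)) iff not (u or w) = 1 iff 2/7 = 2/7
not (((u implies v) or (w iff v)) iff not (u or w)) = not 2/7 = 5/7
((u or w) implies w) or not (((u implies v) or (w iff v)) iff not (u or w)) = 4/7 or 5/7 = 5/7
((w implies (not u iff w)) iff (((u or u) or not v) implies w)) or (((u or w) implies w) or not (((u implies v) or (w iff v)) iff not (u or w))) = 4/7 or 5/7 = 5/7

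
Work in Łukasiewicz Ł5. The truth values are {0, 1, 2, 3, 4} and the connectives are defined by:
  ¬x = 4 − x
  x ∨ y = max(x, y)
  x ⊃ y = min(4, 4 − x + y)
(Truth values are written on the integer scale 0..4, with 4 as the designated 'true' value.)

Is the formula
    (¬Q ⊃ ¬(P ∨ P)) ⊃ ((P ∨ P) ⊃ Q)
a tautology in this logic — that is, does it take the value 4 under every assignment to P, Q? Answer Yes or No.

Yes

At P = 3, Q = 1, for instance:
¬Q = ¬1 = 3
P ∨ P = 3 ∨ 3 = 3
¬(P ∨ P) = ¬3 = 1
¬Q ⊃ ¬(P ∨ P) = 3 ⊃ 1 = 2
(P ∨ P) ⊃ Q = 3 ⊃ 1 = 2
(¬Q ⊃ ¬(P ∨ P)) ⊃ ((P ∨ P) ⊃ Q) = 2 ⊃ 2 = 4
and checking the remaining 24 assignments likewise gives ≥ 4 in every case.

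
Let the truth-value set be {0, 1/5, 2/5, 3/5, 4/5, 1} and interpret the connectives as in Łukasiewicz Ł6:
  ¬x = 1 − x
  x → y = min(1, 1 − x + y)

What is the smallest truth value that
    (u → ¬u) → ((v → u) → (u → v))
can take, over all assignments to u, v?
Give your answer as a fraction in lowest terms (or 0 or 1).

Take u = 2/5, v = 0:
¬u = ¬2/5 = 3/5
u → ¬u = 2/5 → 3/5 = 1
v → u = 0 → 2/5 = 1
u → v = 2/5 → 0 = 3/5
(v → u) → (u → v) = 1 → 3/5 = 3/5
(u → ¬u) → ((v → u) → (u → v)) = 1 → 3/5 = 3/5
No assignment yields a value below 3/5, so this is the minimum.

3/5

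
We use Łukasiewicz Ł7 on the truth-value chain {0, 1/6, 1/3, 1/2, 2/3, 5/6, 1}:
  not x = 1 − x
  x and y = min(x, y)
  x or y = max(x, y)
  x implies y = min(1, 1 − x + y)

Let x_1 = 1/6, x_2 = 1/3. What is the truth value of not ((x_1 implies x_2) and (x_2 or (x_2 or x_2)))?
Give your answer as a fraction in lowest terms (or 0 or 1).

2/3

x_1 implies x_2 = 1/6 implies 1/3 = 1
x_2 or x_2 = 1/3 or 1/3 = 1/3
x_2 or (x_2 or x_2) = 1/3 or 1/3 = 1/3
(x_1 implies x_2) and (x_2 or (x_2 or x_2)) = 1 and 1/3 = 1/3
not ((x_1 implies x_2) and (x_2 or (x_2 or x_2))) = not 1/3 = 2/3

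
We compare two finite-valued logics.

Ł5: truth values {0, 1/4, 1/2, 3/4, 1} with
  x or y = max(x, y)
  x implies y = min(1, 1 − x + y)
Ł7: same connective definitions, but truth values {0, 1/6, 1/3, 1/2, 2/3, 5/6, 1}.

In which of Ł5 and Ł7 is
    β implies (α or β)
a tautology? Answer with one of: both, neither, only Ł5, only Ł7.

both

In Ł5: every assignment gives 1 — tautology.
In Ł7: every assignment gives 1 — tautology.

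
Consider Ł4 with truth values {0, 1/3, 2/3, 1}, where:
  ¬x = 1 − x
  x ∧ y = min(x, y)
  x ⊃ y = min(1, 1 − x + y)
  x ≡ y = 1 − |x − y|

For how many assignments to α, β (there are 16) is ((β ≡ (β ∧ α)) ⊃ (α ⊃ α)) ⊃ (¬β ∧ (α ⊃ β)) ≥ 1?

1

α = 0, β = 0 ↦ 1  ≥
α = 0, β = 1/3 ↦ 2/3  <
α = 0, β = 2/3 ↦ 1/3  <
α = 0, β = 1 ↦ 0  <
α = 1/3, β = 0 ↦ 2/3  <
α = 1/3, β = 1/3 ↦ 2/3  <
α = 1/3, β = 2/3 ↦ 1/3  <
α = 1/3, β = 1 ↦ 0  <
α = 2/3, β = 0 ↦ 1/3  <
α = 2/3, β = 1/3 ↦ 2/3  <
α = 2/3, β = 2/3 ↦ 1/3  <
α = 2/3, β = 1 ↦ 0  <
α = 1, β = 0 ↦ 0  <
α = 1, β = 1/3 ↦ 1/3  <
α = 1, β = 2/3 ↦ 1/3  <
α = 1, β = 1 ↦ 0  <
So 1 of the 16 assignments meets the threshold.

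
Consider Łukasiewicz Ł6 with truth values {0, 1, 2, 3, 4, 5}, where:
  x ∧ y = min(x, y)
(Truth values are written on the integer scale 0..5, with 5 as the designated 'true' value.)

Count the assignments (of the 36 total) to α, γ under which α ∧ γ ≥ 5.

value 5: 1 assignment (counts)
value 4: 3 assignments
value 3: 5 assignments
value 2: 7 assignments
value 1: 9 assignments
value 0: 11 assignments
So 1 of the 36 assignments meets the threshold.

1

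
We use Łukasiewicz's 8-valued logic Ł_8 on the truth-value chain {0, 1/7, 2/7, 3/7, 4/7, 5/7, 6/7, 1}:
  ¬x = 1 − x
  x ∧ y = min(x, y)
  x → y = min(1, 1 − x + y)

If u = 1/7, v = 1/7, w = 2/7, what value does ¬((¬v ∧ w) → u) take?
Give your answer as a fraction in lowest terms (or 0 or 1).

1/7

¬v = ¬1/7 = 6/7
¬v ∧ w = 6/7 ∧ 2/7 = 2/7
(¬v ∧ w) → u = 2/7 → 1/7 = 6/7
¬((¬v ∧ w) → u) = ¬6/7 = 1/7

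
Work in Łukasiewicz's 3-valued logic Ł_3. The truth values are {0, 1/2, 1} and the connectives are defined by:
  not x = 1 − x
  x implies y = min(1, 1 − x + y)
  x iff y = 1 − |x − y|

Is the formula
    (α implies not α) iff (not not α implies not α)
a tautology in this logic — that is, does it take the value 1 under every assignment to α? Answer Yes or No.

α = 0 ↦ 1
α = 1/2 ↦ 1
α = 1 ↦ 1
Every assignment gives a value ≥ 1.

Yes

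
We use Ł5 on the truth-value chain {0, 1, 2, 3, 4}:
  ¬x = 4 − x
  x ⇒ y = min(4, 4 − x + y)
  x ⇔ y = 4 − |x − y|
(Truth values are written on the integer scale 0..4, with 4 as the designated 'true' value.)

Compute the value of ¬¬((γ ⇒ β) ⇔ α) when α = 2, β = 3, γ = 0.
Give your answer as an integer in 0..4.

γ ⇒ β = 0 ⇒ 3 = 4
(γ ⇒ β) ⇔ α = 4 ⇔ 2 = 2
¬((γ ⇒ β) ⇔ α) = ¬2 = 2
¬¬((γ ⇒ β) ⇔ α) = ¬2 = 2

2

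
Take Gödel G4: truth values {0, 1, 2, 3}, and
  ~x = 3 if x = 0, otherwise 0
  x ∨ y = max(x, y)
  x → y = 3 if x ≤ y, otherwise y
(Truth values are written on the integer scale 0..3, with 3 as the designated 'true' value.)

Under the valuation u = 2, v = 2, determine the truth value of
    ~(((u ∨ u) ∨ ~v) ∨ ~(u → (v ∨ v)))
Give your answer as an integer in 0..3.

u ∨ u = 2 ∨ 2 = 2
~v = ~2 = 0
(u ∨ u) ∨ ~v = 2 ∨ 0 = 2
v ∨ v = 2 ∨ 2 = 2
u → (v ∨ v) = 2 → 2 = 3
~(u → (v ∨ v)) = ~3 = 0
((u ∨ u) ∨ ~v) ∨ ~(u → (v ∨ v)) = 2 ∨ 0 = 2
~(((u ∨ u) ∨ ~v) ∨ ~(u → (v ∨ v))) = ~2 = 0

0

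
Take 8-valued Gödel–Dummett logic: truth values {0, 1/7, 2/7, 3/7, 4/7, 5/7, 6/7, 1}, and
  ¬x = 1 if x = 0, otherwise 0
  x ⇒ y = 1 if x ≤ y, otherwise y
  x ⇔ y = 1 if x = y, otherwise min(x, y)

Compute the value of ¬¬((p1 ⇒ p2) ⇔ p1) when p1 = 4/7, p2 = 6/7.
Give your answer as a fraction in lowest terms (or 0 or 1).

1

p1 ⇒ p2 = 4/7 ⇒ 6/7 = 1
(p1 ⇒ p2) ⇔ p1 = 1 ⇔ 4/7 = 4/7
¬((p1 ⇒ p2) ⇔ p1) = ¬4/7 = 0
¬¬((p1 ⇒ p2) ⇔ p1) = ¬0 = 1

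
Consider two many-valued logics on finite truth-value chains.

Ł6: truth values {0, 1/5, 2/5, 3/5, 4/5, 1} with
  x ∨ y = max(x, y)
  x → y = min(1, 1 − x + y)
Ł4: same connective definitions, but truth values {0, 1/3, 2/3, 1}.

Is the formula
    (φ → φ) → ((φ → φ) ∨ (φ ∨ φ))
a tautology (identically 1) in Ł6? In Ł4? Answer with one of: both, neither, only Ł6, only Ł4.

In Ł6: every assignment gives 1 — tautology.
In Ł4: every assignment gives 1 — tautology.

both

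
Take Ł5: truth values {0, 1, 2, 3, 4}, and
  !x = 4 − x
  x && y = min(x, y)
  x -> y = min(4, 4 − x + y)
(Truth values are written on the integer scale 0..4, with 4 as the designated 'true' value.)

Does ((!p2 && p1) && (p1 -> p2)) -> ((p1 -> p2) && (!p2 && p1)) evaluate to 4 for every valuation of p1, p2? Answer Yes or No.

Yes

At p1 = 4, p2 = 3, for instance:
!p2 = !3 = 1
!p2 && p1 = 1 && 4 = 1
p1 -> p2 = 4 -> 3 = 3
(!p2 && p1) && (p1 -> p2) = 1 && 3 = 1
(p1 -> p2) && (!p2 && p1) = 3 && 1 = 1
((!p2 && p1) && (p1 -> p2)) -> ((p1 -> p2) && (!p2 && p1)) = 1 -> 1 = 4
and checking the remaining 24 assignments likewise gives ≥ 4 in every case.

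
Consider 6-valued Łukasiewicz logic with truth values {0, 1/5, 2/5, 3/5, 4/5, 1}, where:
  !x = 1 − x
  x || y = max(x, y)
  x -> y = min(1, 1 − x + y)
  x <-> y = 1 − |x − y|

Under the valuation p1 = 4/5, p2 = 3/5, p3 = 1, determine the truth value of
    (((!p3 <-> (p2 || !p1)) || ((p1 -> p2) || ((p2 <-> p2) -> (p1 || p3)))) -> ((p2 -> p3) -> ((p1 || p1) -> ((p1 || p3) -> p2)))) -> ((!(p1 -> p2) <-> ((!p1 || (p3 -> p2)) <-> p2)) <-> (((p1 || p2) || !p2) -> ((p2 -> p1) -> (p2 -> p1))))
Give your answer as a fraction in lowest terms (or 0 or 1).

2/5

!p3 = !1 = 0
!p1 = !4/5 = 1/5
p2 || !p1 = 3/5 || 1/5 = 3/5
!p3 <-> (p2 || !p1) = 0 <-> 3/5 = 2/5
p1 -> p2 = 4/5 -> 3/5 = 4/5
p2 <-> p2 = 3/5 <-> 3/5 = 1
p1 || p3 = 4/5 || 1 = 1
(p2 <-> p2) -> (p1 || p3) = 1 -> 1 = 1
(p1 -> p2) || ((p2 <-> p2) -> (p1 || p3)) = 4/5 || 1 = 1
(!p3 <-> (p2 || !p1)) || ((p1 -> p2) || ((p2 <-> p2) -> (p1 || p3))) = 2/5 || 1 = 1
p2 -> p3 = 3/5 -> 1 = 1
p1 || p1 = 4/5 || 4/5 = 4/5
p1 || p3 = 4/5 || 1 = 1
(p1 || p3) -> p2 = 1 -> 3/5 = 3/5
(p1 || p1) -> ((p1 || p3) -> p2) = 4/5 -> 3/5 = 4/5
(p2 -> p3) -> ((p1 || p1) -> ((p1 || p3) -> p2)) = 1 -> 4/5 = 4/5
((!p3 <-> (p2 || !p1)) || ((p1 -> p2) || ((p2 <-> p2) -> (p1 || p3)))) -> ((p2 -> p3) -> ((p1 || p1) -> ((p1 || p3) -> p2))) = 1 -> 4/5 = 4/5
p1 -> p2 = 4/5 -> 3/5 = 4/5
!(p1 -> p2) = !4/5 = 1/5
!p1 = !4/5 = 1/5
p3 -> p2 = 1 -> 3/5 = 3/5
!p1 || (p3 -> p2) = 1/5 || 3/5 = 3/5
(!p1 || (p3 -> p2)) <-> p2 = 3/5 <-> 3/5 = 1
!(p1 -> p2) <-> ((!p1 || (p3 -> p2)) <-> p2) = 1/5 <-> 1 = 1/5
p1 || p2 = 4/5 || 3/5 = 4/5
!p2 = !3/5 = 2/5
(p1 || p2) || !p2 = 4/5 || 2/5 = 4/5
p2 -> p1 = 3/5 -> 4/5 = 1
p2 -> p1 = 3/5 -> 4/5 = 1
(p2 -> p1) -> (p2 -> p1) = 1 -> 1 = 1
((p1 || p2) || !p2) -> ((p2 -> p1) -> (p2 -> p1)) = 4/5 -> 1 = 1
(!(p1 -> p2) <-> ((!p1 || (p3 -> p2)) <-> p2)) <-> (((p1 || p2) || !p2) -> ((p2 -> p1) -> (p2 -> p1))) = 1/5 <-> 1 = 1/5
(((!p3 <-> (p2 || !p1)) || ((p1 -> p2) || ((p2 <-> p2) -> (p1 || p3)))) -> ((p2 -> p3) -> ((p1 || p1) -> ((p1 || p3) -> p2)))) -> ((!(p1 -> p2) <-> ((!p1 || (p3 -> p2)) <-> p2)) <-> (((p1 || p2) || !p2) -> ((p2 -> p1) -> (p2 -> p1)))) = 4/5 -> 1/5 = 2/5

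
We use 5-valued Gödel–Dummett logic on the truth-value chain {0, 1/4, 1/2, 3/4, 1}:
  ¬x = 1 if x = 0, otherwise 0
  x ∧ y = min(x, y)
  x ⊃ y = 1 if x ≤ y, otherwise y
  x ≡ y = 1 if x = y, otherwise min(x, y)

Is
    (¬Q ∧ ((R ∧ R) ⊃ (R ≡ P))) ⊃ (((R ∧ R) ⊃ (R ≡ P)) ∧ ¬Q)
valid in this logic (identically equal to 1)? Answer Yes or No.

At P = 1/2, Q = 0, R = 0, for instance:
¬Q = ¬0 = 1
R ∧ R = 0 ∧ 0 = 0
R ≡ P = 0 ≡ 1/2 = 0
(R ∧ R) ⊃ (R ≡ P) = 0 ⊃ 0 = 1
¬Q ∧ ((R ∧ R) ⊃ (R ≡ P)) = 1 ∧ 1 = 1
((R ∧ R) ⊃ (R ≡ P)) ∧ ¬Q = 1 ∧ 1 = 1
(¬Q ∧ ((R ∧ R) ⊃ (R ≡ P))) ⊃ (((R ∧ R) ⊃ (R ≡ P)) ∧ ¬Q) = 1 ⊃ 1 = 1
and checking the remaining 124 assignments likewise gives ≥ 1 in every case.

Yes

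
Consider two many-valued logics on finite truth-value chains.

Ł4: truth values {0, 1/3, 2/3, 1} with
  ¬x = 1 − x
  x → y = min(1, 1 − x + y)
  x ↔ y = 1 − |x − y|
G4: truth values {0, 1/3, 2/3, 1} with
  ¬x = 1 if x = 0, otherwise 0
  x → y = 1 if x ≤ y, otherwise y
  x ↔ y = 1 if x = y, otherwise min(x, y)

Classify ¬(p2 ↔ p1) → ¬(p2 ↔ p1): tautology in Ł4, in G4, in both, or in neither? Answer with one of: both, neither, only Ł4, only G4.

both

In Ł4: every assignment gives 1 — tautology.
In G4: every assignment gives 1 — tautology.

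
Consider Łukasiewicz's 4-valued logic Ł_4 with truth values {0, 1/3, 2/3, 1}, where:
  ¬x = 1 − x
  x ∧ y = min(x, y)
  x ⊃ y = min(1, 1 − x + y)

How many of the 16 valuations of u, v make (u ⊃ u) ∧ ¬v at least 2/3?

8

u = 0, v = 0 ↦ 1  ≥
u = 0, v = 1/3 ↦ 2/3  ≥
u = 0, v = 2/3 ↦ 1/3  <
u = 0, v = 1 ↦ 0  <
u = 1/3, v = 0 ↦ 1  ≥
u = 1/3, v = 1/3 ↦ 2/3  ≥
u = 1/3, v = 2/3 ↦ 1/3  <
u = 1/3, v = 1 ↦ 0  <
u = 2/3, v = 0 ↦ 1  ≥
u = 2/3, v = 1/3 ↦ 2/3  ≥
u = 2/3, v = 2/3 ↦ 1/3  <
u = 2/3, v = 1 ↦ 0  <
u = 1, v = 0 ↦ 1  ≥
u = 1, v = 1/3 ↦ 2/3  ≥
u = 1, v = 2/3 ↦ 1/3  <
u = 1, v = 1 ↦ 0  <
So 8 of the 16 assignments meet the threshold.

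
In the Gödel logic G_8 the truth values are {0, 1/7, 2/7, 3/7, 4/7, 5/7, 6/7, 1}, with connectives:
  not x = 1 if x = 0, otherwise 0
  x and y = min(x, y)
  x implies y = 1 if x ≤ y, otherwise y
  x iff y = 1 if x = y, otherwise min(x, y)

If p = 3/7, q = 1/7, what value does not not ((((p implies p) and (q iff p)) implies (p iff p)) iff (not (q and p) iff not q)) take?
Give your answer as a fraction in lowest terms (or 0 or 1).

1

p implies p = 3/7 implies 3/7 = 1
q iff p = 1/7 iff 3/7 = 1/7
(p implies p) and (q iff p) = 1 and 1/7 = 1/7
p iff p = 3/7 iff 3/7 = 1
((p implies p) and (q iff p)) implies (p iff p) = 1/7 implies 1 = 1
q and p = 1/7 and 3/7 = 1/7
not (q and p) = not 1/7 = 0
not q = not 1/7 = 0
not (q and p) iff not q = 0 iff 0 = 1
(((p implies p) and (q iff p)) implies (p iff p)) iff (not (q and p) iff not q) = 1 iff 1 = 1
not ((((p implies p) and (q iff p)) implies (p iff p)) iff (not (q and p) iff not q)) = not 1 = 0
not not ((((p implies p) and (q iff p)) implies (p iff p)) iff (not (q and p) iff not q)) = not 0 = 1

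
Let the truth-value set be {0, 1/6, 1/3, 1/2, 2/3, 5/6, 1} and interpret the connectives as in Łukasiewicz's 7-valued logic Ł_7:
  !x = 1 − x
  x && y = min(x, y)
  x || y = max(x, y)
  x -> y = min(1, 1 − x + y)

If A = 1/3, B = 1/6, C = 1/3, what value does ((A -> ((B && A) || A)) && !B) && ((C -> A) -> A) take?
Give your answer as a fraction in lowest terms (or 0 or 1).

B && A = 1/6 && 1/3 = 1/6
(B && A) || A = 1/6 || 1/3 = 1/3
A -> ((B && A) || A) = 1/3 -> 1/3 = 1
!B = !1/6 = 5/6
(A -> ((B && A) || A)) && !B = 1 && 5/6 = 5/6
C -> A = 1/3 -> 1/3 = 1
(C -> A) -> A = 1 -> 1/3 = 1/3
((A -> ((B && A) || A)) && !B) && ((C -> A) -> A) = 5/6 && 1/3 = 1/3

1/3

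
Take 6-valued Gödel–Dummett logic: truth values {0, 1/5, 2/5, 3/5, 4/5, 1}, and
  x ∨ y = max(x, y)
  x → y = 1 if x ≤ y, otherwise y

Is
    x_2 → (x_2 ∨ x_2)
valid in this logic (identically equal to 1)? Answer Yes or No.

x_2 = 0 ↦ 1
x_2 = 1/5 ↦ 1
x_2 = 2/5 ↦ 1
x_2 = 3/5 ↦ 1
x_2 = 4/5 ↦ 1
x_2 = 1 ↦ 1
Every assignment gives a value ≥ 1.

Yes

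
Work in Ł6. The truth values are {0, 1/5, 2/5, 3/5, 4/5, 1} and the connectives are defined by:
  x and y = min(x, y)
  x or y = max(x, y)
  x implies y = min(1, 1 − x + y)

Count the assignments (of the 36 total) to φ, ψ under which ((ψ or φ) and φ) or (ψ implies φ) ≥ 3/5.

30

value 1: 21 assignments (counts)
value 4/5: 5 assignments (counts)
value 3/5: 4 assignments (counts)
value 2/5: 3 assignments
value 1/5: 2 assignments
value 0: 1 assignment
So 30 of the 36 assignments meet the threshold.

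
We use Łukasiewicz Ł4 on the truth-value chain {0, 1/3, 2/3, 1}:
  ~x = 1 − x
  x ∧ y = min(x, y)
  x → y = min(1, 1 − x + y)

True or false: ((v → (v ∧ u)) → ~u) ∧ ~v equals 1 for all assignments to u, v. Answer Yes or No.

No

Counterexample: take u = 0, v = 1/3.
v ∧ u = 1/3 ∧ 0 = 0
v → (v ∧ u) = 1/3 → 0 = 2/3
~u = ~0 = 1
(v → (v ∧ u)) → ~u = 2/3 → 1 = 1
~v = ~1/3 = 2/3
((v → (v ∧ u)) → ~u) ∧ ~v = 1 ∧ 2/3 = 2/3
This gives 2/3 ≠ 1.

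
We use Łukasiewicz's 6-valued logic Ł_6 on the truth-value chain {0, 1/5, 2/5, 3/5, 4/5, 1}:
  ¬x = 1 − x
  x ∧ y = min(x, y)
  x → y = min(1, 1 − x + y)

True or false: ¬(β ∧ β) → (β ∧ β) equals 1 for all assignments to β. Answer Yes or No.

No

Counterexample: take β = 0.
β ∧ β = 0 ∧ 0 = 0
¬(β ∧ β) = ¬0 = 1
β ∧ β = 0 ∧ 0 = 0
¬(β ∧ β) → (β ∧ β) = 1 → 0 = 0
This gives 0 ≠ 1.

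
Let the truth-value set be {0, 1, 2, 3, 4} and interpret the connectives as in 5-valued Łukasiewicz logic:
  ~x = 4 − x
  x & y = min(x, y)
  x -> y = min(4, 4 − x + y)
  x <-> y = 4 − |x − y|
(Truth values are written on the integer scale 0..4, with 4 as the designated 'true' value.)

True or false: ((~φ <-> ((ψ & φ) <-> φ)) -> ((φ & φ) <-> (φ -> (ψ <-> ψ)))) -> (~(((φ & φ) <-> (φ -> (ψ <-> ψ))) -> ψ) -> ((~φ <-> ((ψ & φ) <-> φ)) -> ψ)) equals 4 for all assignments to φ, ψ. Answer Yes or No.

No

Counterexample: take φ = 3, ψ = 0.
~φ = ~3 = 1
ψ & φ = 0 & 3 = 0
(ψ & φ) <-> φ = 0 <-> 3 = 1
~φ <-> ((ψ & φ) <-> φ) = 1 <-> 1 = 4
φ & φ = 3 & 3 = 3
ψ <-> ψ = 0 <-> 0 = 4
φ -> (ψ <-> ψ) = 3 -> 4 = 4
(φ & φ) <-> (φ -> (ψ <-> ψ)) = 3 <-> 4 = 3
(~φ <-> ((ψ & φ) <-> φ)) -> ((φ & φ) <-> (φ -> (ψ <-> ψ))) = 4 -> 3 = 3
φ & φ = 3 & 3 = 3
ψ <-> ψ = 0 <-> 0 = 4
φ -> (ψ <-> ψ) = 3 -> 4 = 4
(φ & φ) <-> (φ -> (ψ <-> ψ)) = 3 <-> 4 = 3
((φ & φ) <-> (φ -> (ψ <-> ψ))) -> ψ = 3 -> 0 = 1
~(((φ & φ) <-> (φ -> (ψ <-> ψ))) -> ψ) = ~1 = 3
~φ = ~3 = 1
ψ & φ = 0 & 3 = 0
(ψ & φ) <-> φ = 0 <-> 3 = 1
~φ <-> ((ψ & φ) <-> φ) = 1 <-> 1 = 4
(~φ <-> ((ψ & φ) <-> φ)) -> ψ = 4 -> 0 = 0
~(((φ & φ) <-> (φ -> (ψ <-> ψ))) -> ψ) -> ((~φ <-> ((ψ & φ) <-> φ)) -> ψ) = 3 -> 0 = 1
((~φ <-> ((ψ & φ) <-> φ)) -> ((φ & φ) <-> (φ -> (ψ <-> ψ)))) -> (~(((φ & φ) <-> (φ -> (ψ <-> ψ))) -> ψ) -> ((~φ <-> ((ψ & φ) <-> φ)) -> ψ)) = 3 -> 1 = 2
This gives 2 ≠ 4.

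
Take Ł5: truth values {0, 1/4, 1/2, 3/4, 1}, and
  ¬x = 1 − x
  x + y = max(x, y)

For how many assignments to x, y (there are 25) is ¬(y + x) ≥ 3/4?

4

value 1: 1 assignment (counts)
value 3/4: 3 assignments (counts)
value 1/2: 5 assignments
value 1/4: 7 assignments
value 0: 9 assignments
So 4 of the 25 assignments meet the threshold.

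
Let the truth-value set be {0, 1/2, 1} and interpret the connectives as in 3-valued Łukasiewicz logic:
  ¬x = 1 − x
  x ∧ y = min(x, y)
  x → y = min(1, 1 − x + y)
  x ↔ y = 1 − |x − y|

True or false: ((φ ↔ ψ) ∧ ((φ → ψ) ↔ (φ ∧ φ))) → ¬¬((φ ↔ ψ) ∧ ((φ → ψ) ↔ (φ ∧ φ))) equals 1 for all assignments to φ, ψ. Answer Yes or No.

Yes

φ = 0, ψ = 0 ↦ 1
φ = 0, ψ = 1/2 ↦ 1
φ = 0, ψ = 1 ↦ 1
φ = 1/2, ψ = 0 ↦ 1
φ = 1/2, ψ = 1/2 ↦ 1
φ = 1/2, ψ = 1 ↦ 1
φ = 1, ψ = 0 ↦ 1
φ = 1, ψ = 1/2 ↦ 1
φ = 1, ψ = 1 ↦ 1
Every assignment gives a value ≥ 1.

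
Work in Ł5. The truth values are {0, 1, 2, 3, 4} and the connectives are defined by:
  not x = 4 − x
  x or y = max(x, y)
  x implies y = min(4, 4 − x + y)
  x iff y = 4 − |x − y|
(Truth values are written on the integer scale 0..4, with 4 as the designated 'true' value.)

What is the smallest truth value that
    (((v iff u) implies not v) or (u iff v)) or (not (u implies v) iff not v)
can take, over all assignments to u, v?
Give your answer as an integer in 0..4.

3

Take u = 1, v = 2:
v iff u = 2 iff 1 = 3
not v = not 2 = 2
(v iff u) implies not v = 3 implies 2 = 3
u iff v = 1 iff 2 = 3
((v iff u) implies not v) or (u iff v) = 3 or 3 = 3
u implies v = 1 implies 2 = 4
not (u implies v) = not 4 = 0
not v = not 2 = 2
not (u implies v) iff not v = 0 iff 2 = 2
(((v iff u) implies not v) or (u iff v)) or (not (u implies v) iff not v) = 3 or 2 = 3
No assignment yields a value below 3, so this is the minimum.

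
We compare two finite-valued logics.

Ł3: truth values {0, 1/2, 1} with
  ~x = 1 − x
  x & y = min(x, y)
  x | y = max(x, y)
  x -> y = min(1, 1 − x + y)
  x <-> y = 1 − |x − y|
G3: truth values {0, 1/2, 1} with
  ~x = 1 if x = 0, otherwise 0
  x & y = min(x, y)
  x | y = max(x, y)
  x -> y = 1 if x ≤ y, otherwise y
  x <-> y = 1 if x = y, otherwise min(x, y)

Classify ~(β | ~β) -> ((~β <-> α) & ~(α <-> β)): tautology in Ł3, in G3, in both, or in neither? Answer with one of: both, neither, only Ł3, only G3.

In Ł3: at α = 1/2, β = 1/2 the value is 1/2 — not a tautology.
In G3: every assignment gives 1 — tautology.

only G3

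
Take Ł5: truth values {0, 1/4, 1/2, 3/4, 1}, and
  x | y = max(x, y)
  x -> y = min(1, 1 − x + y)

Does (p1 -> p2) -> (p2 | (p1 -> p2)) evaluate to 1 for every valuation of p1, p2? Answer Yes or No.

At p1 = 1/4, p2 = 0, for instance:
p1 -> p2 = 1/4 -> 0 = 3/4
p2 | (p1 -> p2) = 0 | 3/4 = 3/4
(p1 -> p2) -> (p2 | (p1 -> p2)) = 3/4 -> 3/4 = 1
and checking the remaining 24 assignments likewise gives ≥ 1 in every case.

Yes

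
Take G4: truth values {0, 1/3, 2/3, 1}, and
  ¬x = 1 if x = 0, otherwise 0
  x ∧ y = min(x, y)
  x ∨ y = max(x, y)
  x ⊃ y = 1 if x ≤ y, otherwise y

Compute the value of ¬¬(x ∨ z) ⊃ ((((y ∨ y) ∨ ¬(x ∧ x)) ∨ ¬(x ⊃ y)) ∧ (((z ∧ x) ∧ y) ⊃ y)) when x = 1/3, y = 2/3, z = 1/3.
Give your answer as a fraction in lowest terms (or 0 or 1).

x ∨ z = 1/3 ∨ 1/3 = 1/3
¬(x ∨ z) = ¬1/3 = 0
¬¬(x ∨ z) = ¬0 = 1
y ∨ y = 2/3 ∨ 2/3 = 2/3
x ∧ x = 1/3 ∧ 1/3 = 1/3
¬(x ∧ x) = ¬1/3 = 0
(y ∨ y) ∨ ¬(x ∧ x) = 2/3 ∨ 0 = 2/3
x ⊃ y = 1/3 ⊃ 2/3 = 1
¬(x ⊃ y) = ¬1 = 0
((y ∨ y) ∨ ¬(x ∧ x)) ∨ ¬(x ⊃ y) = 2/3 ∨ 0 = 2/3
z ∧ x = 1/3 ∧ 1/3 = 1/3
(z ∧ x) ∧ y = 1/3 ∧ 2/3 = 1/3
((z ∧ x) ∧ y) ⊃ y = 1/3 ⊃ 2/3 = 1
(((y ∨ y) ∨ ¬(x ∧ x)) ∨ ¬(x ⊃ y)) ∧ (((z ∧ x) ∧ y) ⊃ y) = 2/3 ∧ 1 = 2/3
¬¬(x ∨ z) ⊃ ((((y ∨ y) ∨ ¬(x ∧ x)) ∨ ¬(x ⊃ y)) ∧ (((z ∧ x) ∧ y) ⊃ y)) = 1 ⊃ 2/3 = 2/3

2/3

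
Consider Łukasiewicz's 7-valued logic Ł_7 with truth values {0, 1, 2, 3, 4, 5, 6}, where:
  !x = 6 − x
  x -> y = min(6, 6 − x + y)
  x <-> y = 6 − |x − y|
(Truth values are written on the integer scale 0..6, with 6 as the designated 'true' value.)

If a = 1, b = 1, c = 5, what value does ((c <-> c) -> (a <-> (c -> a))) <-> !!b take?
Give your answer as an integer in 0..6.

2

c <-> c = 5 <-> 5 = 6
c -> a = 5 -> 1 = 2
a <-> (c -> a) = 1 <-> 2 = 5
(c <-> c) -> (a <-> (c -> a)) = 6 -> 5 = 5
!b = !1 = 5
!!b = !5 = 1
((c <-> c) -> (a <-> (c -> a))) <-> !!b = 5 <-> 1 = 2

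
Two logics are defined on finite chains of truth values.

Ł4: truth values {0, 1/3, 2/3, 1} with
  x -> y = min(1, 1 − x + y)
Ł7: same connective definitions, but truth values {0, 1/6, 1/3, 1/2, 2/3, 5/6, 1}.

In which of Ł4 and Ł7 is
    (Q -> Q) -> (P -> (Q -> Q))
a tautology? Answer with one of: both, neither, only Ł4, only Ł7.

In Ł4: every assignment gives 1 — tautology.
In Ł7: every assignment gives 1 — tautology.

both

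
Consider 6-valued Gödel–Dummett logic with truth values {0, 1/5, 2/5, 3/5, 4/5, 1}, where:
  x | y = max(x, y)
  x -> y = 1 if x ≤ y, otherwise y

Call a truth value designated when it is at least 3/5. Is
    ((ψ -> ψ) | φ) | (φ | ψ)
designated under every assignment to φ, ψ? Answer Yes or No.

At φ = 4/5, ψ = 3/5, for instance:
ψ -> ψ = 3/5 -> 3/5 = 1
(ψ -> ψ) | φ = 1 | 4/5 = 1
φ | ψ = 4/5 | 3/5 = 4/5
((ψ -> ψ) | φ) | (φ | ψ) = 1 | 4/5 = 1
and checking the remaining 35 assignments likewise gives ≥ 3/5 in every case.

Yes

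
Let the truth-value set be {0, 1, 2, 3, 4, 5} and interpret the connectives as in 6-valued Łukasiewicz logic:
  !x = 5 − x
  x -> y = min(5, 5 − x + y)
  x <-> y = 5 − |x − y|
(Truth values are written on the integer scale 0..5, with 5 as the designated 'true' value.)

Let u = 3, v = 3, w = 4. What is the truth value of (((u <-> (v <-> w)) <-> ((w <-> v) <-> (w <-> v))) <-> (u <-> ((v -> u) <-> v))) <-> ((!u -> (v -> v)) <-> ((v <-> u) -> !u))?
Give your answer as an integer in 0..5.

v <-> w = 3 <-> 4 = 4
u <-> (v <-> w) = 3 <-> 4 = 4
w <-> v = 4 <-> 3 = 4
w <-> v = 4 <-> 3 = 4
(w <-> v) <-> (w <-> v) = 4 <-> 4 = 5
(u <-> (v <-> w)) <-> ((w <-> v) <-> (w <-> v)) = 4 <-> 5 = 4
v -> u = 3 -> 3 = 5
(v -> u) <-> v = 5 <-> 3 = 3
u <-> ((v -> u) <-> v) = 3 <-> 3 = 5
((u <-> (v <-> w)) <-> ((w <-> v) <-> (w <-> v))) <-> (u <-> ((v -> u) <-> v)) = 4 <-> 5 = 4
!u = !3 = 2
v -> v = 3 -> 3 = 5
!u -> (v -> v) = 2 -> 5 = 5
v <-> u = 3 <-> 3 = 5
!u = !3 = 2
(v <-> u) -> !u = 5 -> 2 = 2
(!u -> (v -> v)) <-> ((v <-> u) -> !u) = 5 <-> 2 = 2
(((u <-> (v <-> w)) <-> ((w <-> v) <-> (w <-> v))) <-> (u <-> ((v -> u) <-> v))) <-> ((!u -> (v -> v)) <-> ((v <-> u) -> !u)) = 4 <-> 2 = 3

3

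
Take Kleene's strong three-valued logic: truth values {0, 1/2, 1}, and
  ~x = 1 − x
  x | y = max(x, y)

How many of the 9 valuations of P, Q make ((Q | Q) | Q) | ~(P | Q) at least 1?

P = 0, Q = 0 ↦ 1  ≥
P = 0, Q = 1/2 ↦ 1/2  <
P = 0, Q = 1 ↦ 1  ≥
P = 1/2, Q = 0 ↦ 1/2  <
P = 1/2, Q = 1/2 ↦ 1/2  <
P = 1/2, Q = 1 ↦ 1  ≥
P = 1, Q = 0 ↦ 0  <
P = 1, Q = 1/2 ↦ 1/2  <
P = 1, Q = 1 ↦ 1  ≥
So 4 of the 9 assignments meet the threshold.

4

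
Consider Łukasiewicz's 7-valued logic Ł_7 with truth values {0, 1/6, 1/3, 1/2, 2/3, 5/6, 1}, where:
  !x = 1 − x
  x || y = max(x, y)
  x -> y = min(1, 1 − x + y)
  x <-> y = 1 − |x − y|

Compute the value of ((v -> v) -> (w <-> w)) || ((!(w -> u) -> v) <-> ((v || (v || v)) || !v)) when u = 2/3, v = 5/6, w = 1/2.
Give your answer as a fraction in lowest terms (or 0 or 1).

v -> v = 5/6 -> 5/6 = 1
w <-> w = 1/2 <-> 1/2 = 1
(v -> v) -> (w <-> w) = 1 -> 1 = 1
w -> u = 1/2 -> 2/3 = 1
!(w -> u) = !1 = 0
!(w -> u) -> v = 0 -> 5/6 = 1
v || v = 5/6 || 5/6 = 5/6
v || (v || v) = 5/6 || 5/6 = 5/6
!v = !5/6 = 1/6
(v || (v || v)) || !v = 5/6 || 1/6 = 5/6
(!(w -> u) -> v) <-> ((v || (v || v)) || !v) = 1 <-> 5/6 = 5/6
((v -> v) -> (w <-> w)) || ((!(w -> u) -> v) <-> ((v || (v || v)) || !v)) = 1 || 5/6 = 1

1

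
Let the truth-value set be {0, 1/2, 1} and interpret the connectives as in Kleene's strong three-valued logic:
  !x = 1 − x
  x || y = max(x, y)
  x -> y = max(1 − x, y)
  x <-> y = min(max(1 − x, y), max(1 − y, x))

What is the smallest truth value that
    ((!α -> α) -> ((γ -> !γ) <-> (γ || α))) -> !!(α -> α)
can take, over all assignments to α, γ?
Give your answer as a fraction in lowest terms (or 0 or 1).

1/2

Take α = 1/2, γ = 0:
!α = !1/2 = 1/2
!α -> α = 1/2 -> 1/2 = 1/2
!γ = !0 = 1
γ -> !γ = 0 -> 1 = 1
γ || α = 0 || 1/2 = 1/2
(γ -> !γ) <-> (γ || α) = 1 <-> 1/2 = 1/2
(!α -> α) -> ((γ -> !γ) <-> (γ || α)) = 1/2 -> 1/2 = 1/2
α -> α = 1/2 -> 1/2 = 1/2
!(α -> α) = !1/2 = 1/2
!!(α -> α) = !1/2 = 1/2
((!α -> α) -> ((γ -> !γ) <-> (γ || α))) -> !!(α -> α) = 1/2 -> 1/2 = 1/2
No assignment yields a value below 1/2, so this is the minimum.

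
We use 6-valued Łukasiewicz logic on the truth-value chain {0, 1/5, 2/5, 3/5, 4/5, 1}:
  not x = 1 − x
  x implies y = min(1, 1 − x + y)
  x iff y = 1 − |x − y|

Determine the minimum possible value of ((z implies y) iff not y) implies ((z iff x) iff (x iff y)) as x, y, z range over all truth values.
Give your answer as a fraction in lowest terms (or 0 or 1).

3/5

Take x = 0, y = 2/5, z = 4/5:
z implies y = 4/5 implies 2/5 = 3/5
not y = not 2/5 = 3/5
(z implies y) iff not y = 3/5 iff 3/5 = 1
z iff x = 4/5 iff 0 = 1/5
x iff y = 0 iff 2/5 = 3/5
(z iff x) iff (x iff y) = 1/5 iff 3/5 = 3/5
((z implies y) iff not y) implies ((z iff x) iff (x iff y)) = 1 implies 3/5 = 3/5
No assignment yields a value below 3/5, so this is the minimum.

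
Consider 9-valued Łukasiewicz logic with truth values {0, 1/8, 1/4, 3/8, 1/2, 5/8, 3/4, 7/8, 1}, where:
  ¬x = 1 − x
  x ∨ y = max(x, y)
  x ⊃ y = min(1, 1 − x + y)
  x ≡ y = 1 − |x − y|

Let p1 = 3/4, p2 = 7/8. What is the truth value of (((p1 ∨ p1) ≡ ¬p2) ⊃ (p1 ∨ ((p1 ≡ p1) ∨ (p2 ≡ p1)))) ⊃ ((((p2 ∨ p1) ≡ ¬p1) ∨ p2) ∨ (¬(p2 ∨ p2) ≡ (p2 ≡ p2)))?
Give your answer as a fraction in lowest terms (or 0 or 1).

7/8

p1 ∨ p1 = 3/4 ∨ 3/4 = 3/4
¬p2 = ¬7/8 = 1/8
(p1 ∨ p1) ≡ ¬p2 = 3/4 ≡ 1/8 = 3/8
p1 ≡ p1 = 3/4 ≡ 3/4 = 1
p2 ≡ p1 = 7/8 ≡ 3/4 = 7/8
(p1 ≡ p1) ∨ (p2 ≡ p1) = 1 ∨ 7/8 = 1
p1 ∨ ((p1 ≡ p1) ∨ (p2 ≡ p1)) = 3/4 ∨ 1 = 1
((p1 ∨ p1) ≡ ¬p2) ⊃ (p1 ∨ ((p1 ≡ p1) ∨ (p2 ≡ p1))) = 3/8 ⊃ 1 = 1
p2 ∨ p1 = 7/8 ∨ 3/4 = 7/8
¬p1 = ¬3/4 = 1/4
(p2 ∨ p1) ≡ ¬p1 = 7/8 ≡ 1/4 = 3/8
((p2 ∨ p1) ≡ ¬p1) ∨ p2 = 3/8 ∨ 7/8 = 7/8
p2 ∨ p2 = 7/8 ∨ 7/8 = 7/8
¬(p2 ∨ p2) = ¬7/8 = 1/8
p2 ≡ p2 = 7/8 ≡ 7/8 = 1
¬(p2 ∨ p2) ≡ (p2 ≡ p2) = 1/8 ≡ 1 = 1/8
(((p2 ∨ p1) ≡ ¬p1) ∨ p2) ∨ (¬(p2 ∨ p2) ≡ (p2 ≡ p2)) = 7/8 ∨ 1/8 = 7/8
(((p1 ∨ p1) ≡ ¬p2) ⊃ (p1 ∨ ((p1 ≡ p1) ∨ (p2 ≡ p1)))) ⊃ ((((p2 ∨ p1) ≡ ¬p1) ∨ p2) ∨ (¬(p2 ∨ p2) ≡ (p2 ≡ p2))) = 1 ⊃ 7/8 = 7/8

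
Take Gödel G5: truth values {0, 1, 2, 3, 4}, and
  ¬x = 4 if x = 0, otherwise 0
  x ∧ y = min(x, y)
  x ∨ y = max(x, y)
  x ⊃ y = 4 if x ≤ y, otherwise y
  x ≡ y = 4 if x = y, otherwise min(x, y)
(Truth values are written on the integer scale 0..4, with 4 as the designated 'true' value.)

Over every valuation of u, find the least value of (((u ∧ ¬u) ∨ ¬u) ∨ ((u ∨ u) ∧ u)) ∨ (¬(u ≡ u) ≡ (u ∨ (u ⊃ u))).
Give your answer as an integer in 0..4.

Take u = 1:
¬u = ¬1 = 0
u ∧ ¬u = 1 ∧ 0 = 0
¬u = ¬1 = 0
(u ∧ ¬u) ∨ ¬u = 0 ∨ 0 = 0
u ∨ u = 1 ∨ 1 = 1
(u ∨ u) ∧ u = 1 ∧ 1 = 1
((u ∧ ¬u) ∨ ¬u) ∨ ((u ∨ u) ∧ u) = 0 ∨ 1 = 1
u ≡ u = 1 ≡ 1 = 4
¬(u ≡ u) = ¬4 = 0
u ⊃ u = 1 ⊃ 1 = 4
u ∨ (u ⊃ u) = 1 ∨ 4 = 4
¬(u ≡ u) ≡ (u ∨ (u ⊃ u)) = 0 ≡ 4 = 0
(((u ∧ ¬u) ∨ ¬u) ∨ ((u ∨ u) ∧ u)) ∨ (¬(u ≡ u) ≡ (u ∨ (u ⊃ u))) = 1 ∨ 0 = 1
No assignment yields a value below 1, so this is the minimum.

1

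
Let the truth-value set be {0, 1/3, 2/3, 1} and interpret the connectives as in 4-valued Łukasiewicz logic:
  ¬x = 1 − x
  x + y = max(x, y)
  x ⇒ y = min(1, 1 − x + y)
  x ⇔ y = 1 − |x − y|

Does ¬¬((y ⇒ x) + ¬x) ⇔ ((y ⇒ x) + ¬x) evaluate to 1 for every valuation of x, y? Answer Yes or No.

x = 0, y = 0 ↦ 1
x = 0, y = 1/3 ↦ 1
x = 0, y = 2/3 ↦ 1
x = 0, y = 1 ↦ 1
x = 1/3, y = 0 ↦ 1
x = 1/3, y = 1/3 ↦ 1
x = 1/3, y = 2/3 ↦ 1
x = 1/3, y = 1 ↦ 1
x = 2/3, y = 0 ↦ 1
x = 2/3, y = 1/3 ↦ 1
x = 2/3, y = 2/3 ↦ 1
x = 2/3, y = 1 ↦ 1
x = 1, y = 0 ↦ 1
x = 1, y = 1/3 ↦ 1
x = 1, y = 2/3 ↦ 1
x = 1, y = 1 ↦ 1
Every assignment gives a value ≥ 1.

Yes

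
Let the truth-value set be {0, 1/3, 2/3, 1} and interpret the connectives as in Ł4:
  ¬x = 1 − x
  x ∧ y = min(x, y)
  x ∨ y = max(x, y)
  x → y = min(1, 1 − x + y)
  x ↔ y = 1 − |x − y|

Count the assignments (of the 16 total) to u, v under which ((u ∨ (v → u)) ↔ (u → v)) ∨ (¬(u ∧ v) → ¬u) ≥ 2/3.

u = 0, v = 0 ↦ 1  ≥
u = 0, v = 1/3 ↦ 1  ≥
u = 0, v = 2/3 ↦ 1  ≥
u = 0, v = 1 ↦ 1  ≥
u = 1/3, v = 0 ↦ 2/3  ≥
u = 1/3, v = 1/3 ↦ 1  ≥
u = 1/3, v = 2/3 ↦ 1  ≥
u = 1/3, v = 1 ↦ 1  ≥
u = 2/3, v = 0 ↦ 1/3  <
u = 2/3, v = 1/3 ↦ 2/3  ≥
u = 2/3, v = 2/3 ↦ 1  ≥
u = 2/3, v = 1 ↦ 1  ≥
u = 1, v = 0 ↦ 0  <
u = 1, v = 1/3 ↦ 1/3  <
u = 1, v = 2/3 ↦ 2/3  ≥
u = 1, v = 1 ↦ 1  ≥
So 13 of the 16 assignments meet the threshold.

13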